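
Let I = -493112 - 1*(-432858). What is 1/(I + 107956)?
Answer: 1/47702 ≈ 2.0963e-5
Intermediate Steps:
I = -60254 (I = -493112 + 432858 = -60254)
1/(I + 107956) = 1/(-60254 + 107956) = 1/47702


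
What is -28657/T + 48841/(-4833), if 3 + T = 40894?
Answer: -2135656612/197626203 ≈ -10.807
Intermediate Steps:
T = 40891 (T = -3 + 40894 = 40891)
-28657/T + 48841/(-4833) = -28657/40891 + 48841/(-4833) = -28657*1/40891 + 48841*(-1/4833) = -28657/40891 - 48841/4833 = -2135656612/197626203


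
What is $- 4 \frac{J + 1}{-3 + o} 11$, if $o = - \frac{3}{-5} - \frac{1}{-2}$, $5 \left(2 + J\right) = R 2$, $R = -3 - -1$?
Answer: $- \frac{792}{19} \approx -41.684$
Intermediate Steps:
$R = -2$ ($R = -3 + 1 = -2$)
$J = - \frac{14}{5}$ ($J = -2 + \frac{\left(-2\right) 2}{5} = -2 + \frac{1}{5} \left(-4\right) = -2 - \frac{4}{5} = - \frac{14}{5} \approx -2.8$)
$o = \frac{11}{10}$ ($o = \left(-3\right) \left(- \frac{1}{5}\right) - - \frac{1}{2} = \frac{3}{5} + \frac{1}{2} = \frac{11}{10} \approx 1.1$)
$- 4 \frac{J + 1}{-3 + o} 11 = - 4 \frac{- \frac{14}{5} + 1}{-3 + \frac{11}{10}} \cdot 11 = - 4 \left(- \frac{9}{5 \left(- \frac{19}{10}\right)}\right) 11 = - 4 \left(\left(- \frac{9}{5}\right) \left(- \frac{10}{19}\right)\right) 11 = \left(-4\right) \frac{18}{19} \cdot 11 = \left(- \frac{72}{19}\right) 11 = - \frac{792}{19}$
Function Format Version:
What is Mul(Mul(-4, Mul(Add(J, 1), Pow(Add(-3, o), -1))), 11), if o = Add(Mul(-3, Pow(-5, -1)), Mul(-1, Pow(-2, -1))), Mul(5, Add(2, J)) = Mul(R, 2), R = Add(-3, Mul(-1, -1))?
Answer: Rational(-792, 19) ≈ -41.684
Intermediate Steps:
R = -2 (R = Add(-3, 1) = -2)
J = Rational(-14, 5) (J = Add(-2, Mul(Rational(1, 5), Mul(-2, 2))) = Add(-2, Mul(Rational(1, 5), -4)) = Add(-2, Rational(-4, 5)) = Rational(-14, 5) ≈ -2.8000)
o = Rational(11, 10) (o = Add(Mul(-3, Rational(-1, 5)), Mul(-1, Rational(-1, 2))) = Add(Rational(3, 5), Rational(1, 2)) = Rational(11, 10) ≈ 1.1000)
Mul(Mul(-4, Mul(Add(J, 1), Pow(Add(-3, o), -1))), 11) = Mul(Mul(-4, Mul(Add(Rational(-14, 5), 1), Pow(Add(-3, Rational(11, 10)), -1))), 11) = Mul(Mul(-4, Mul(Rational(-9, 5), Pow(Rational(-19, 10), -1))), 11) = Mul(Mul(-4, Mul(Rational(-9, 5), Rational(-10, 19))), 11) = Mul(Mul(-4, Rational(18, 19)), 11) = Mul(Rational(-72, 19), 11) = Rational(-792, 19)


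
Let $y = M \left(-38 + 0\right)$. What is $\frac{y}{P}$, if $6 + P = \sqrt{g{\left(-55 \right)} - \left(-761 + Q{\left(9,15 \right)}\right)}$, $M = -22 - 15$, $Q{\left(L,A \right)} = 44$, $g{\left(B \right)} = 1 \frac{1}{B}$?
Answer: $\frac{231990}{18727} + \frac{703 \sqrt{2168870}}{18727} \approx 67.673$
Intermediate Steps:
$g{\left(B \right)} = \frac{1}{B}$
$M = -37$ ($M = -22 - 15 = -37$)
$y = 1406$ ($y = - 37 \left(-38 + 0\right) = \left(-37\right) \left(-38\right) = 1406$)
$P = -6 + \frac{\sqrt{2168870}}{55}$ ($P = -6 + \sqrt{\frac{1}{-55} + \left(\left(896 - 135\right) - 44\right)} = -6 + \sqrt{- \frac{1}{55} + \left(\left(896 - 135\right) - 44\right)} = -6 + \sqrt{- \frac{1}{55} + \left(761 - 44\right)} = -6 + \sqrt{- \frac{1}{55} + 717} = -6 + \sqrt{\frac{39434}{55}} = -6 + \frac{\sqrt{2168870}}{55} \approx 20.777$)
$\frac{y}{P} = \frac{1406}{-6 + \frac{\sqrt{2168870}}{55}}$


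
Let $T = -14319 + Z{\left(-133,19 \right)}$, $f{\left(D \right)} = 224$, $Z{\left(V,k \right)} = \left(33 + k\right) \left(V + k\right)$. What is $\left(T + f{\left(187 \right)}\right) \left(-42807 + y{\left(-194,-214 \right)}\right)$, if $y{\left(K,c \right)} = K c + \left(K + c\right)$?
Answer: $34019077$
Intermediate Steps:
$y{\left(K,c \right)} = K + c + K c$
$T = -20247$ ($T = -14319 + \left(19^{2} + 33 \left(-133\right) + 33 \cdot 19 - 2527\right) = -14319 + \left(361 - 4389 + 627 - 2527\right) = -14319 - 5928 = -20247$)
$\left(T + f{\left(187 \right)}\right) \left(-42807 + y{\left(-194,-214 \right)}\right) = \left(-20247 + 224\right) \left(-42807 - -41108\right) = - 20023 \left(-42807 - -41108\right) = - 20023 \left(-42807 + 41108\right) = \left(-20023\right) \left(-1699\right) = 34019077$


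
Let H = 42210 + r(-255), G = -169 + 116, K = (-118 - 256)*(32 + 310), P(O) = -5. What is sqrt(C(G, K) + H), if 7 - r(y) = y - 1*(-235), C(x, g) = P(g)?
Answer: 2*sqrt(10558) ≈ 205.50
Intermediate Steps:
K = -127908 (K = -374*342 = -127908)
G = -53
C(x, g) = -5
r(y) = -228 - y (r(y) = 7 - (y - 1*(-235)) = 7 - (y + 235) = 7 - (235 + y) = 7 + (-235 - y) = -228 - y)
H = 42237 (H = 42210 + (-228 - 1*(-255)) = 42210 + (-228 + 255) = 42210 + 27 = 42237)
sqrt(C(G, K) + H) = sqrt(-5 + 42237) = sqrt(42232) = 2*sqrt(10558)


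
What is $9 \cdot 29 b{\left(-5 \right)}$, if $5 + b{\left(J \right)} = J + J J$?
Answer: $3915$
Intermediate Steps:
$b{\left(J \right)} = -5 + J + J^{2}$ ($b{\left(J \right)} = -5 + \left(J + J J\right) = -5 + \left(J + J^{2}\right) = -5 + J + J^{2}$)
$9 \cdot 29 b{\left(-5 \right)} = 9 \cdot 29 \left(-5 - 5 + \left(-5\right)^{2}\right) = 261 \left(-5 - 5 + 25\right) = 261 \cdot 15 = 3915$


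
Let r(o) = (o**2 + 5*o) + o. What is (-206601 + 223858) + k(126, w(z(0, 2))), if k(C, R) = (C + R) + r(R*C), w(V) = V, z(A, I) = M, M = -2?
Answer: 79373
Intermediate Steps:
z(A, I) = -2
r(o) = o**2 + 6*o
k(C, R) = C + R + C*R*(6 + C*R) (k(C, R) = (C + R) + (R*C)*(6 + R*C) = (C + R) + (C*R)*(6 + C*R) = (C + R) + C*R*(6 + C*R) = C + R + C*R*(6 + C*R))
(-206601 + 223858) + k(126, w(z(0, 2))) = (-206601 + 223858) + (126 - 2 + 126*(-2)*(6 + 126*(-2))) = 17257 + (126 - 2 + 126*(-2)*(6 - 252)) = 17257 + (126 - 2 + 126*(-2)*(-246)) = 17257 + (126 - 2 + 61992) = 17257 + 62116 = 79373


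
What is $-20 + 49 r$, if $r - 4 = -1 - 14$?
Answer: $-559$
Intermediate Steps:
$r = -11$ ($r = 4 - 15 = -11$)
$-20 + 49 r = -20 + 49 \left(-11\right) = -20 - 539 = -559$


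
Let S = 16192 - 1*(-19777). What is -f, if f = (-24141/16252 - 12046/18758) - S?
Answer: 5482989339487/152427508 ≈ 35971.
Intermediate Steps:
S = 35969 (S = 16192 + 19777 = 35969)
f = -5482989339487/152427508 (f = (-24141/16252 - 12046/18758) - 1*35969 = (-24141*1/16252 - 12046*1/18758) - 35969 = (-24141/16252 - 6023/9379) - 35969 = -324304235/152427508 - 35969 = -5482989339487/152427508 ≈ -35971.)
-f = -1*(-5482989339487/152427508) = 5482989339487/152427508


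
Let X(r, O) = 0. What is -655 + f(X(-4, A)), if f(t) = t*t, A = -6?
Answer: -655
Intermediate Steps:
f(t) = t**2
-655 + f(X(-4, A)) = -655 + 0**2 = -655 + 0 = -655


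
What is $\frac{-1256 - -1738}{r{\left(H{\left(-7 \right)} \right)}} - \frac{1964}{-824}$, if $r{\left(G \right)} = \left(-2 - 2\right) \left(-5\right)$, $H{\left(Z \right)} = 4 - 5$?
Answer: $\frac{13639}{515} \approx 26.483$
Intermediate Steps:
$H{\left(Z \right)} = -1$ ($H{\left(Z \right)} = 4 - 5 = -1$)
$r{\left(G \right)} = 20$ ($r{\left(G \right)} = \left(-4\right) \left(-5\right) = 20$)
$\frac{-1256 - -1738}{r{\left(H{\left(-7 \right)} \right)}} - \frac{1964}{-824} = \frac{-1256 - -1738}{20} - \frac{1964}{-824} = \left(-1256 + 1738\right) \frac{1}{20} - - \frac{491}{206} = 482 \cdot \frac{1}{20} + \frac{491}{206} = \frac{241}{10} + \frac{491}{206} = \frac{13639}{515}$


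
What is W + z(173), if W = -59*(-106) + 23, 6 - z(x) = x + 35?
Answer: 6075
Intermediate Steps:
z(x) = -29 - x (z(x) = 6 - (x + 35) = 6 - (35 + x) = 6 + (-35 - x) = -29 - x)
W = 6277 (W = 6254 + 23 = 6277)
W + z(173) = 6277 + (-29 - 1*173) = 6277 + (-29 - 173) = 6277 - 202 = 6075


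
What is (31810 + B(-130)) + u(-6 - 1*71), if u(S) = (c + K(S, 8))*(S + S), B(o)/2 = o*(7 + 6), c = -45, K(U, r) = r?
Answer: 34128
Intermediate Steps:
B(o) = 26*o (B(o) = 2*(o*(7 + 6)) = 2*(o*13) = 2*(13*o) = 26*o)
u(S) = -74*S (u(S) = (-45 + 8)*(S + S) = -74*S)
(31810 + B(-130)) + u(-6 - 1*71) = (31810 + 26*(-130)) - 74*(-6 - 1*71) = (31810 - 3380) - 74*(-6 - 71) = 28430 - 74*(-77) = 28430 + 5698 = 34128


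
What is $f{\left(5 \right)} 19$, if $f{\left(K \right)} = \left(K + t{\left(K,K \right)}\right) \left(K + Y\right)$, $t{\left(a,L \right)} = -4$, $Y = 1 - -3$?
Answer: $171$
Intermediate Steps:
$Y = 4$ ($Y = 1 + 3 = 4$)
$f{\left(K \right)} = \left(-4 + K\right) \left(4 + K\right)$ ($f{\left(K \right)} = \left(K - 4\right) \left(K + 4\right) = \left(-4 + K\right) \left(4 + K\right)$)
$f{\left(5 \right)} 19 = \left(-16 + 5^{2}\right) 19 = \left(-16 + 25\right) 19 = 9 \cdot 19 = 171$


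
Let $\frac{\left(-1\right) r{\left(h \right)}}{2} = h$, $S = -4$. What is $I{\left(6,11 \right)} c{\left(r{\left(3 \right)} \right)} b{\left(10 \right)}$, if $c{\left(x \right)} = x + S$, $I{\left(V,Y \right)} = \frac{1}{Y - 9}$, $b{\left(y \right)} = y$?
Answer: $-50$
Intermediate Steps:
$I{\left(V,Y \right)} = \frac{1}{-9 + Y}$
$r{\left(h \right)} = - 2 h$
$c{\left(x \right)} = -4 + x$ ($c{\left(x \right)} = x - 4 = -4 + x$)
$I{\left(6,11 \right)} c{\left(r{\left(3 \right)} \right)} b{\left(10 \right)} = \frac{-4 - 6}{-9 + 11} \cdot 10 = \frac{-4 - 6}{2} \cdot 10 = \frac{1}{2} \left(-10\right) 10 = \left(-5\right) 10 = -50$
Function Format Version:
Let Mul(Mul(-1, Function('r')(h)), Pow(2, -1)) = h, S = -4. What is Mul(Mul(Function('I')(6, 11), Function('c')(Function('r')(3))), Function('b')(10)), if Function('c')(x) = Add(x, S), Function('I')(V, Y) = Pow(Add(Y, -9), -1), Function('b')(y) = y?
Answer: -50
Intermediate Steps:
Function('I')(V, Y) = Pow(Add(-9, Y), -1)
Function('r')(h) = Mul(-2, h)
Function('c')(x) = Add(-4, x) (Function('c')(x) = Add(x, -4) = Add(-4, x))
Mul(Mul(Function('I')(6, 11), Function('c')(Function('r')(3))), Function('b')(10)) = Mul(Mul(Pow(Add(-9, 11), -1), Add(-4, Mul(-2, 3))), 10) = Mul(Mul(Pow(2, -1), Add(-4, -6)), 10) = Mul(Mul(Rational(1, 2), -10), 10) = Mul(-5, 10) = -50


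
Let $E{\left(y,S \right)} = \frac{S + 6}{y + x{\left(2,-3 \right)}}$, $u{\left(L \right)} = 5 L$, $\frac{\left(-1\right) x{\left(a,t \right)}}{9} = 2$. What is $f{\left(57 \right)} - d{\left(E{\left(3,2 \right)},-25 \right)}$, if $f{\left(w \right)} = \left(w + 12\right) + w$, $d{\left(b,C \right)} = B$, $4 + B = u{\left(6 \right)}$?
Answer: $100$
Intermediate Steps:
$x{\left(a,t \right)} = -18$ ($x{\left(a,t \right)} = \left(-9\right) 2 = -18$)
$B = 26$ ($B = -4 + 5 \cdot 6 = -4 + 30 = 26$)
$E{\left(y,S \right)} = \frac{6 + S}{-18 + y}$ ($E{\left(y,S \right)} = \frac{S + 6}{y - 18} = \frac{6 + S}{-18 + y}$)
$d{\left(b,C \right)} = 26$
$f{\left(w \right)} = 12 + 2 w$ ($f{\left(w \right)} = \left(12 + w\right) + w = 12 + 2 w$)
$f{\left(57 \right)} - d{\left(E{\left(3,2 \right)},-25 \right)} = \left(12 + 2 \cdot 57\right) - 26 = \left(12 + 114\right) - 26 = 126 - 26 = 100$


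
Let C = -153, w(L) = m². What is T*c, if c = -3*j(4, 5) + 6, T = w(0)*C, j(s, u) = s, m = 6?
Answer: 33048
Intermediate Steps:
w(L) = 36 (w(L) = 6² = 36)
T = -5508 (T = 36*(-153) = -5508)
c = -6 (c = -3*4 + 6 = -12 + 6 = -6)
T*c = -5508*(-6) = 33048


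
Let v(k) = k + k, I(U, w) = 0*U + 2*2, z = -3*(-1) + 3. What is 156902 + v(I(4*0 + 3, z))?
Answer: 156910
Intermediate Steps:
z = 6 (z = 3 + 3 = 6)
I(U, w) = 4 (I(U, w) = 0 + 4 = 4)
v(k) = 2*k
156902 + v(I(4*0 + 3, z)) = 156902 + 2*4 = 156902 + 8 = 156910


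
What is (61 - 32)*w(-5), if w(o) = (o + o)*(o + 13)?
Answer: -2320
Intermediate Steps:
w(o) = 2*o*(13 + o) (w(o) = (2*o)*(13 + o) = 2*o*(13 + o))
(61 - 32)*w(-5) = (61 - 32)*(2*(-5)*(13 - 5)) = 29*(2*(-5)*8) = 29*(-80) = -2320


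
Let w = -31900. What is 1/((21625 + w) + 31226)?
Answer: 1/20951 ≈ 4.7730e-5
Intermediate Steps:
1/((21625 + w) + 31226) = 1/((21625 - 31900) + 31226) = 1/(-10275 + 31226) = 1/20951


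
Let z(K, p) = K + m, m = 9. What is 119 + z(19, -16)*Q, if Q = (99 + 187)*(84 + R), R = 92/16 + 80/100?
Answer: 3626217/5 ≈ 7.2524e+5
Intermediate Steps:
R = 131/20 (R = 92*(1/16) + 80*(1/100) = 23/4 + ⅘ = 131/20 ≈ 6.5500)
z(K, p) = 9 + K (z(K, p) = K + 9 = 9 + K)
Q = 258973/10 (Q = (99 + 187)*(84 + 131/20) = 286*(1811/20) = 258973/10 ≈ 25897.)
119 + z(19, -16)*Q = 119 + (9 + 19)*(258973/10) = 119 + 28*(258973/10) = 119 + 3625622/5 = 3626217/5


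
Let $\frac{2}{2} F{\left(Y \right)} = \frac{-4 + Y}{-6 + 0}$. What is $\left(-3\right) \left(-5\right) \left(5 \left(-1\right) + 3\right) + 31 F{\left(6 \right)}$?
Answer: $- \frac{121}{3} \approx -40.333$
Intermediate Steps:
$F{\left(Y \right)} = \frac{2}{3} - \frac{Y}{6}$ ($F{\left(Y \right)} = \frac{-4 + Y}{-6 + 0} = \frac{-4 + Y}{-6} = \left(-4 + Y\right) \left(- \frac{1}{6}\right) = \frac{2}{3} - \frac{Y}{6}$)
$\left(-3\right) \left(-5\right) \left(5 \left(-1\right) + 3\right) + 31 F{\left(6 \right)} = \left(-3\right) \left(-5\right) \left(5 \left(-1\right) + 3\right) + 31 \left(\frac{2}{3} - 1\right) = 15 \left(-5 + 3\right) + 31 \left(\frac{2}{3} - 1\right) = 15 \left(-2\right) + 31 \left(- \frac{1}{3}\right) = -30 - \frac{31}{3} = - \frac{121}{3}$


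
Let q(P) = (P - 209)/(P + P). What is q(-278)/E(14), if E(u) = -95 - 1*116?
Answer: -487/117316 ≈ -0.0041512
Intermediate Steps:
q(P) = (-209 + P)/(2*P) (q(P) = (-209 + P)/((2*P)) = (-209 + P)*(1/(2*P)) = (-209 + P)/(2*P))
E(u) = -211 (E(u) = -95 - 116 = -211)
q(-278)/E(14) = ((½)*(-209 - 278)/(-278))/(-211) = ((½)*(-1/278)*(-487))*(-1/211) = (487/556)*(-1/211) = -487/117316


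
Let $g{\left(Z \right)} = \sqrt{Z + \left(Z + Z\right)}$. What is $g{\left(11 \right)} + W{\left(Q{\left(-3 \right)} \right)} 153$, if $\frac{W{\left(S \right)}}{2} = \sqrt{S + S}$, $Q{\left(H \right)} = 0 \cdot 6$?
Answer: $\sqrt{33} \approx 5.7446$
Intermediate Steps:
$Q{\left(H \right)} = 0$
$g{\left(Z \right)} = \sqrt{3} \sqrt{Z}$ ($g{\left(Z \right)} = \sqrt{Z + 2 Z} = \sqrt{3 Z} = \sqrt{3} \sqrt{Z}$)
$W{\left(S \right)} = 2 \sqrt{2} \sqrt{S}$ ($W{\left(S \right)} = 2 \sqrt{S + S} = 2 \sqrt{2 S} = 2 \sqrt{2} \sqrt{S}$)
$g{\left(11 \right)} + W{\left(Q{\left(-3 \right)} \right)} 153 = \sqrt{3} \sqrt{11} + 2 \sqrt{2} \sqrt{0} \cdot 153 = \sqrt{33} + 2 \sqrt{2} \cdot 0 \cdot 153 = \sqrt{33} + 0 \cdot 153 = \sqrt{33} + 0 = \sqrt{33}$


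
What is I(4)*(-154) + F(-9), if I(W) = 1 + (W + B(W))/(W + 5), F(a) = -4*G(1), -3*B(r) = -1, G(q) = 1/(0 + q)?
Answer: -6268/27 ≈ -232.15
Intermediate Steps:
G(q) = 1/q
B(r) = 1/3 (B(r) = -1/3*(-1) = 1/3)
F(a) = -4 (F(a) = -4/1 = -4*1 = -4)
I(W) = 1 + (1/3 + W)/(5 + W) (I(W) = 1 + (W + 1/3)/(W + 5) = 1 + (1/3 + W)/(5 + W))
I(4)*(-154) + F(-9) = (2*(8 + 3*4)/(3*(5 + 4)))*(-154) - 4 = ((2/3)*(8 + 12)/9)*(-154) - 4 = ((2/3)*(1/9)*20)*(-154) - 4 = (40/27)*(-154) - 4 = -6160/27 - 4 = -6268/27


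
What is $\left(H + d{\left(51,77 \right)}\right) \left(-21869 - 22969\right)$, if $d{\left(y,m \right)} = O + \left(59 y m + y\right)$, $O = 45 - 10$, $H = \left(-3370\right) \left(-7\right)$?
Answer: $-11450235222$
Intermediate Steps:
$H = 23590$
$O = 35$
$d{\left(y,m \right)} = 35 + y + 59 m y$ ($d{\left(y,m \right)} = 35 + \left(59 y m + y\right) = 35 + \left(59 m y + y\right) = 35 + \left(y + 59 m y\right) = 35 + y + 59 m y$)
$\left(H + d{\left(51,77 \right)}\right) \left(-21869 - 22969\right) = \left(23590 + \left(35 + 51 + 59 \cdot 77 \cdot 51\right)\right) \left(-21869 - 22969\right) = \left(23590 + \left(35 + 51 + 231693\right)\right) \left(-44838\right) = \left(23590 + 231779\right) \left(-44838\right) = 255369 \left(-44838\right) = -11450235222$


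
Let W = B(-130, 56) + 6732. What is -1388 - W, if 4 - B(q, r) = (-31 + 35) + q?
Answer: -8250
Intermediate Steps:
B(q, r) = -q (B(q, r) = 4 - ((-31 + 35) + q) = 4 - (4 + q) = 4 + (-4 - q) = -q)
W = 6862 (W = -1*(-130) + 6732 = 130 + 6732 = 6862)
-1388 - W = -1388 - 1*6862 = -1388 - 6862 = -8250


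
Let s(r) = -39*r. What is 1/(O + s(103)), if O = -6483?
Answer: -1/10500 ≈ -9.5238e-5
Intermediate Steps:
1/(O + s(103)) = 1/(-6483 - 39*103) = 1/(-6483 - 4017) = 1/(-10500) = -1/10500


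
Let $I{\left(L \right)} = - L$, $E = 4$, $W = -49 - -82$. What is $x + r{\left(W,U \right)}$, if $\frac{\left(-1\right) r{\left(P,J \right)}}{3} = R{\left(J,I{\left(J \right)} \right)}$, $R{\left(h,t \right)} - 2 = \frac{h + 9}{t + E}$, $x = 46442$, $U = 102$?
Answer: $\frac{4551061}{98} \approx 46439.0$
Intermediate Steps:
$W = 33$ ($W = -49 + 82 = 33$)
$R{\left(h,t \right)} = 2 + \frac{9 + h}{4 + t}$ ($R{\left(h,t \right)} = 2 + \frac{h + 9}{t + 4} = 2 + \frac{9 + h}{4 + t}$)
$r{\left(P,J \right)} = - \frac{3 \left(17 - J\right)}{4 - J}$ ($r{\left(P,J \right)} = - 3 \frac{17 + J + 2 \left(- J\right)}{4 - J} = - 3 \frac{17 + J - 2 J}{4 - J} = - 3 \frac{17 - J}{4 - J} = - \frac{3 \left(17 - J\right)}{4 - J}$)
$x + r{\left(W,U \right)} = 46442 + \frac{3 \left(17 - 102\right)}{-4 + 102} = 46442 + \frac{3 \left(17 - 102\right)}{98} = 46442 + 3 \cdot \frac{1}{98} \left(-85\right) = 46442 - \frac{255}{98} = \frac{4551061}{98}$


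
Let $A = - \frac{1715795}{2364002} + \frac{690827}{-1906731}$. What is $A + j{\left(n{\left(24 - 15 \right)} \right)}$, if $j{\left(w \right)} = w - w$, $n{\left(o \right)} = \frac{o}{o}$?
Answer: $- \frac{4904675925799}{4507515897462} \approx -1.0881$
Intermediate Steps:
$n{\left(o \right)} = 1$
$A = - \frac{4904675925799}{4507515897462}$ ($A = \left(-1715795\right) \frac{1}{2364002} + 690827 \left(- \frac{1}{1906731}\right) = - \frac{1715795}{2364002} - \frac{690827}{1906731} = - \frac{4904675925799}{4507515897462} \approx -1.0881$)
$j{\left(w \right)} = 0$
$A + j{\left(n{\left(24 - 15 \right)} \right)} = - \frac{4904675925799}{4507515897462} + 0 = - \frac{4904675925799}{4507515897462}$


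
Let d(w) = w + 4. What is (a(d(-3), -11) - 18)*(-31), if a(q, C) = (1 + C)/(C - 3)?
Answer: 3751/7 ≈ 535.86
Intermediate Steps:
d(w) = 4 + w
a(q, C) = (1 + C)/(-3 + C)
(a(d(-3), -11) - 18)*(-31) = ((1 - 11)/(-3 - 11) - 18)*(-31) = (-10/(-14) - 18)*(-31) = (-1/14*(-10) - 18)*(-31) = (5/7 - 18)*(-31) = -121/7*(-31) = 3751/7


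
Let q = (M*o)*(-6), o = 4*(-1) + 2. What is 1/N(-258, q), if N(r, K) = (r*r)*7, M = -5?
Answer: 1/465948 ≈ 2.1462e-6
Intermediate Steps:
o = -2 (o = -4 + 2 = -2)
q = -60 (q = -5*(-2)*(-6) = 10*(-6) = -60)
N(r, K) = 7*r² (N(r, K) = r²*7 = 7*r²)
1/N(-258, q) = 1/(7*(-258)²) = 1/(7*66564) = 1/465948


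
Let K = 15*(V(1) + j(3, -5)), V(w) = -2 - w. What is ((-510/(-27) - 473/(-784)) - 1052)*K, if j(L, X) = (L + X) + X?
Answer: 182134375/1176 ≈ 1.5488e+5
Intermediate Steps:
j(L, X) = L + 2*X
K = -150 (K = 15*((-2 - 1*1) + (3 + 2*(-5))) = 15*((-2 - 1) + (3 - 10)) = 15*(-3 - 7) = 15*(-10) = -150)
((-510/(-27) - 473/(-784)) - 1052)*K = ((-510/(-27) - 473/(-784)) - 1052)*(-150) = ((-510*(-1/27) - 473*(-1/784)) - 1052)*(-150) = ((170/9 + 473/784) - 1052)*(-150) = (137537/7056 - 1052)*(-150) = -7285375/7056*(-150) = 182134375/1176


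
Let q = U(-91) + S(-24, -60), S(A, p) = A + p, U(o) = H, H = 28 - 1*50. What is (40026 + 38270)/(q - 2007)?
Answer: -78296/2113 ≈ -37.054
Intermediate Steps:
H = -22 (H = 28 - 50 = -22)
U(o) = -22
q = -106 (q = -22 + (-24 - 60) = -22 - 84 = -106)
(40026 + 38270)/(q - 2007) = (40026 + 38270)/(-106 - 2007) = 78296/(-2113) = 78296*(-1/2113) = -78296/2113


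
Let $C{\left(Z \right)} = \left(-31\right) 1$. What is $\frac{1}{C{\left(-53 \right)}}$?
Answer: $- \frac{1}{31} \approx -0.032258$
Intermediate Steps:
$C{\left(Z \right)} = -31$
$\frac{1}{C{\left(-53 \right)}} = \frac{1}{-31} = - \frac{1}{31}$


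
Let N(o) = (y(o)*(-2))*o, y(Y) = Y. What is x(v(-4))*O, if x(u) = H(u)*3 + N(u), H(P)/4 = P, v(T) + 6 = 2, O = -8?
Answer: 640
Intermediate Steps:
v(T) = -4 (v(T) = -6 + 2 = -4)
H(P) = 4*P
N(o) = -2*o² (N(o) = (o*(-2))*o = (-2*o)*o = -2*o²)
x(u) = -2*u² + 12*u (x(u) = (4*u)*3 - 2*u² = 12*u - 2*u² = -2*u² + 12*u)
x(v(-4))*O = (2*(-4)*(6 - 1*(-4)))*(-8) = (2*(-4)*(6 + 4))*(-8) = (2*(-4)*10)*(-8) = -80*(-8) = 640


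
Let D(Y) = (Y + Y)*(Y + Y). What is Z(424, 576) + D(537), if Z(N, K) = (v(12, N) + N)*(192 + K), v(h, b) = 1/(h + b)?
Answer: 161222964/109 ≈ 1.4791e+6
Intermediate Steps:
v(h, b) = 1/(b + h)
Z(N, K) = (192 + K)*(N + 1/(12 + N)) (Z(N, K) = (1/(N + 12) + N)*(192 + K) = (1/(12 + N) + N)*(192 + K) = (N + 1/(12 + N))*(192 + K) = (192 + K)*(N + 1/(12 + N)))
D(Y) = 4*Y² (D(Y) = (2*Y)*(2*Y) = 4*Y²)
Z(424, 576) + D(537) = (192 + 576 + 424*(12 + 424)*(192 + 576))/(12 + 424) + 4*537² = (192 + 576 + 424*436*768)/436 + 4*288369 = (192 + 576 + 141975552)/436 + 1153476 = (1/436)*141976320 + 1153476 = 35494080/109 + 1153476 = 161222964/109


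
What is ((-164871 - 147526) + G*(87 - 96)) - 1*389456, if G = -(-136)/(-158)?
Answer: -55445775/79 ≈ -7.0185e+5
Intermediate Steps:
G = -68/79 (G = -(-136)*(-1)/158 = -1*68/79 = -68/79 ≈ -0.86076)
((-164871 - 147526) + G*(87 - 96)) - 1*389456 = ((-164871 - 147526) - 68*(87 - 96)/79) - 1*389456 = (-312397 - 68/79*(-9)) - 389456 = (-312397 + 612/79) - 389456 = -24678751/79 - 389456 = -55445775/79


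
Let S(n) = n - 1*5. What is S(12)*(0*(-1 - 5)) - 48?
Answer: -48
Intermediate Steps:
S(n) = -5 + n (S(n) = n - 5 = -5 + n)
S(12)*(0*(-1 - 5)) - 48 = (-5 + 12)*(0*(-1 - 5)) - 48 = 7*(0*(-6)) - 48 = 7*0 - 48 = 0 - 48 = -48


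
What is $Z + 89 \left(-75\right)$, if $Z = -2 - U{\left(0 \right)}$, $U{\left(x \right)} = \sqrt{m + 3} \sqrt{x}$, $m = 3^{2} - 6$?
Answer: $-6677$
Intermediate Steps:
$m = 3$ ($m = 9 - 6 = 3$)
$U{\left(x \right)} = \sqrt{6} \sqrt{x}$ ($U{\left(x \right)} = \sqrt{3 + 3} \sqrt{x} = \sqrt{6} \sqrt{x}$)
$Z = -2$ ($Z = -2 - \sqrt{6} \sqrt{0} = -2 - \sqrt{6} \cdot 0 = -2 - 0 = -2 + 0 = -2$)
$Z + 89 \left(-75\right) = -2 + 89 \left(-75\right) = -2 - 6675 = -6677$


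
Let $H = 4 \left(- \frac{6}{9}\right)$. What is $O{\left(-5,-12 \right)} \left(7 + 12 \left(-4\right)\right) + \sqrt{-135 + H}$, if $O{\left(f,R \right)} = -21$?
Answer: $861 + \frac{i \sqrt{1239}}{3} \approx 861.0 + 11.733 i$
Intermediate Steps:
$H = - \frac{8}{3}$ ($H = 4 \left(\left(-6\right) \frac{1}{9}\right) = 4 \left(- \frac{2}{3}\right) = - \frac{8}{3} \approx -2.6667$)
$O{\left(-5,-12 \right)} \left(7 + 12 \left(-4\right)\right) + \sqrt{-135 + H} = - 21 \left(7 + 12 \left(-4\right)\right) + \sqrt{-135 - \frac{8}{3}} = - 21 \left(7 - 48\right) + \sqrt{- \frac{413}{3}} = \left(-21\right) \left(-41\right) + \frac{i \sqrt{1239}}{3} = 861 + \frac{i \sqrt{1239}}{3}$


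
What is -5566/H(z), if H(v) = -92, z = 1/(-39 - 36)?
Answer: 121/2 ≈ 60.500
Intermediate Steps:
z = -1/75 (z = 1/(-75) = -1/75 ≈ -0.013333)
-5566/H(z) = -5566/(-92) = -5566*(-1/92) = 121/2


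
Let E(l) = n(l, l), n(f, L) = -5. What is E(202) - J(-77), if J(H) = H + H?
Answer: 149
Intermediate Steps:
J(H) = 2*H
E(l) = -5
E(202) - J(-77) = -5 - 2*(-77) = -5 - 1*(-154) = -5 + 154 = 149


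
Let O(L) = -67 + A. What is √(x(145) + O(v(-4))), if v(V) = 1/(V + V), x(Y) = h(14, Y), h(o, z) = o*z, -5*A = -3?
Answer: √49090/5 ≈ 44.313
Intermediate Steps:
A = ⅗ (A = -⅕*(-3) = ⅗ ≈ 0.60000)
x(Y) = 14*Y
v(V) = 1/(2*V)
O(L) = -332/5 (O(L) = -67 + ⅗ = -332/5)
√(x(145) + O(v(-4))) = √(14*145 - 332/5) = √(2030 - 332/5) = √(9818/5) = √49090/5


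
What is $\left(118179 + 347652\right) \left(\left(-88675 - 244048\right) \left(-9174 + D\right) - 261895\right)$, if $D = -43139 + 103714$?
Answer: $-7966901145085758$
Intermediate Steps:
$D = 60575$
$\left(118179 + 347652\right) \left(\left(-88675 - 244048\right) \left(-9174 + D\right) - 261895\right) = \left(118179 + 347652\right) \left(\left(-88675 - 244048\right) \left(-9174 + 60575\right) - 261895\right) = 465831 \left(\left(-332723\right) 51401 - 261895\right) = 465831 \left(-17102294923 - 261895\right) = 465831 \left(-17102556818\right) = -7966901145085758$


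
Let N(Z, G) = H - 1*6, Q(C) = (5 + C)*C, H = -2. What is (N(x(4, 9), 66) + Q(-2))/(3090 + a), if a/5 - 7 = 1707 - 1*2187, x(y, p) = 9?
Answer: -14/725 ≈ -0.019310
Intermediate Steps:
Q(C) = C*(5 + C)
N(Z, G) = -8 (N(Z, G) = -2 - 1*6 = -2 - 6 = -8)
a = -2365 (a = 35 + 5*(1707 - 1*2187) = 35 + 5*(1707 - 2187) = 35 + 5*(-480) = 35 - 2400 = -2365)
(N(x(4, 9), 66) + Q(-2))/(3090 + a) = (-8 - 2*(5 - 2))/(3090 - 2365) = (-8 - 2*3)/725 = (-8 - 6)*(1/725) = -14*1/725 = -14/725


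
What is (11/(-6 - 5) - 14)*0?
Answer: 0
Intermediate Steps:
(11/(-6 - 5) - 14)*0 = (11/(-11) - 14)*0 = (11*(-1/11) - 14)*0 = (-1 - 14)*0 = -15*0 = 0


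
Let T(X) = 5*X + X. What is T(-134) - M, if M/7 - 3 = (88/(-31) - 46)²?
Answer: -16838197/961 ≈ -17522.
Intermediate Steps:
T(X) = 6*X
M = 16065553/961 (M = 21 + 7*(88/(-31) - 46)² = 21 + 7*(88*(-1/31) - 46)² = 21 + 7*(-88/31 - 46)² = 21 + 7*(-1514/31)² = 21 + 7*(2292196/961) = 21 + 16045372/961 = 16065553/961 ≈ 16718.)
T(-134) - M = 6*(-134) - 1*16065553/961 = -804 - 16065553/961 = -16838197/961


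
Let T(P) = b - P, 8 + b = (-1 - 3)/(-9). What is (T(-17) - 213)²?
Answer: 3356224/81 ≈ 41435.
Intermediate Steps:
b = -68/9 (b = -8 + (-1 - 3)/(-9) = -8 - 4*(-⅑) = -8 + 4/9 = -68/9 ≈ -7.5556)
T(P) = -68/9 - P
(T(-17) - 213)² = ((-68/9 - 1*(-17)) - 213)² = ((-68/9 + 17) - 213)² = (85/9 - 213)² = (-1832/9)² = 3356224/81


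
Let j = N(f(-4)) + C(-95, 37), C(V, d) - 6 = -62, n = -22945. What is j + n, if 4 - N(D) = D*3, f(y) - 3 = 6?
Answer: -23024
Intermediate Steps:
C(V, d) = -56 (C(V, d) = 6 - 62 = -56)
f(y) = 9 (f(y) = 3 + 6 = 9)
N(D) = 4 - 3*D (N(D) = 4 - D*3 = 4 - 3*D)
j = -79 (j = (4 - 3*9) - 56 = (4 - 27) - 56 = -23 - 56 = -79)
j + n = -79 - 22945 = -23024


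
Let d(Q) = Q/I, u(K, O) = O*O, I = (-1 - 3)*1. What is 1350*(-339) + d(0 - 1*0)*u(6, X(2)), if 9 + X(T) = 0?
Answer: -457650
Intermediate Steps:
X(T) = -9 (X(T) = -9 + 0 = -9)
I = -4 (I = -4*1 = -4)
u(K, O) = O²
d(Q) = -Q/4 (d(Q) = Q/(-4) = Q*(-¼) = -Q/4)
1350*(-339) + d(0 - 1*0)*u(6, X(2)) = 1350*(-339) - (0 - 1*0)/4*(-9)² = -457650 - (0 + 0)/4*81 = -457650 - ¼*0*81 = -457650 + 0*81 = -457650 + 0 = -457650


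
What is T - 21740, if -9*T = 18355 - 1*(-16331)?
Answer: -25594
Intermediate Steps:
T = -3854 (T = -(18355 - 1*(-16331))/9 = -(18355 + 16331)/9 = -1/9*34686 = -3854)
T - 21740 = -3854 - 21740 = -25594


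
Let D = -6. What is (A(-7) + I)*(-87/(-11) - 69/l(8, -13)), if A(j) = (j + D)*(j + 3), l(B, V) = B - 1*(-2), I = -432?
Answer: -4218/11 ≈ -383.45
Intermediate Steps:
l(B, V) = 2 + B (l(B, V) = B + 2 = 2 + B)
A(j) = (-6 + j)*(3 + j) (A(j) = (j - 6)*(j + 3) = (-6 + j)*(3 + j))
(A(-7) + I)*(-87/(-11) - 69/l(8, -13)) = ((-18 + (-7)² - 3*(-7)) - 432)*(-87/(-11) - 69/(2 + 8)) = ((-18 + 49 + 21) - 432)*(-87*(-1/11) - 69/10) = (52 - 432)*(87/11 - 69*⅒) = -380*(87/11 - 69/10) = -380*111/110 = -4218/11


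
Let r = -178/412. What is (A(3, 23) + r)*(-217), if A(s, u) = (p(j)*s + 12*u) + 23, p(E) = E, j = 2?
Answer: -13614797/206 ≈ -66091.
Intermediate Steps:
r = -89/206 (r = -178*1/412 = -89/206 ≈ -0.43204)
A(s, u) = 23 + 2*s + 12*u (A(s, u) = (2*s + 12*u) + 23 = 23 + 2*s + 12*u)
(A(3, 23) + r)*(-217) = ((23 + 2*3 + 12*23) - 89/206)*(-217) = ((23 + 6 + 276) - 89/206)*(-217) = (305 - 89/206)*(-217) = (62741/206)*(-217) = -13614797/206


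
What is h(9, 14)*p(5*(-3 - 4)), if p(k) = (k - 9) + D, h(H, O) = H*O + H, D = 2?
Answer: -5670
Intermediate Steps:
h(H, O) = H + H*O
p(k) = -7 + k (p(k) = (k - 9) + 2 = (-9 + k) + 2 = -7 + k)
h(9, 14)*p(5*(-3 - 4)) = (9*(1 + 14))*(-7 + 5*(-3 - 4)) = (9*15)*(-7 + 5*(-7)) = 135*(-7 - 35) = 135*(-42) = -5670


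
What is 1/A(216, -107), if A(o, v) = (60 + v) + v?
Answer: -1/154 ≈ -0.0064935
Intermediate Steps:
A(o, v) = 60 + 2*v
1/A(216, -107) = 1/(60 + 2*(-107)) = 1/(60 - 214) = 1/(-154) = -1/154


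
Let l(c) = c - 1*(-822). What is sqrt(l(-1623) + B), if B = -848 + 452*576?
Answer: sqrt(258703) ≈ 508.63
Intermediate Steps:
l(c) = 822 + c (l(c) = c + 822 = 822 + c)
B = 259504 (B = -848 + 260352 = 259504)
sqrt(l(-1623) + B) = sqrt((822 - 1623) + 259504) = sqrt(-801 + 259504) = sqrt(258703)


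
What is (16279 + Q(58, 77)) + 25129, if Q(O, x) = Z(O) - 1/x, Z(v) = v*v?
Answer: 3447443/77 ≈ 44772.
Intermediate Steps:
Z(v) = v**2
Q(O, x) = O**2 - 1/x
(16279 + Q(58, 77)) + 25129 = (16279 + (58**2 - 1/77)) + 25129 = (16279 + (3364 - 1*1/77)) + 25129 = (16279 + (3364 - 1/77)) + 25129 = (16279 + 259027/77) + 25129 = 1512510/77 + 25129 = 3447443/77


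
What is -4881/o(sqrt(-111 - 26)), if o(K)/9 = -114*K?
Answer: -1627*I*sqrt(137)/46854 ≈ -0.40644*I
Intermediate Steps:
o(K) = -1026*K (o(K) = 9*(-114*K) = -1026*K)
-4881/o(sqrt(-111 - 26)) = -4881*(-1/(1026*sqrt(-111 - 26))) = -4881*I*sqrt(137)/140562 = -1627*I*sqrt(137)/46854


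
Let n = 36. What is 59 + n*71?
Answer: 2615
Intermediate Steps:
59 + n*71 = 59 + 36*71 = 59 + 2556 = 2615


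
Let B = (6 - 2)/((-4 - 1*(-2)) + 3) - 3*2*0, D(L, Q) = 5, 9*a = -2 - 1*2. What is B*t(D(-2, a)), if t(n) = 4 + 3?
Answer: 28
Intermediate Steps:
a = -4/9 (a = (-2 - 1*2)/9 = (-2 - 2)/9 = (⅑)*(-4) = -4/9 ≈ -0.44444)
t(n) = 7
B = 4 (B = 4/((-4 + 2) + 3) - 6*0 = 4/(-2 + 3) + 0 = 4/1 + 0 = 4*1 + 0 = 4 + 0 = 4)
B*t(D(-2, a)) = 4*7 = 28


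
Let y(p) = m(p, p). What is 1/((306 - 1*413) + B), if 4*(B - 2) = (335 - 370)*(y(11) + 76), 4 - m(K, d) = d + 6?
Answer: -4/2625 ≈ -0.0015238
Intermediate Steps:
m(K, d) = -2 - d (m(K, d) = 4 - (d + 6) = 4 - (6 + d) = 4 + (-6 - d) = -2 - d)
y(p) = -2 - p
B = -2197/4 (B = 2 + ((335 - 370)*((-2 - 1*11) + 76))/4 = 2 + (-35*((-2 - 11) + 76))/4 = 2 + (-35*(-13 + 76))/4 = 2 + (-35*63)/4 = 2 + (¼)*(-2205) = 2 - 2205/4 = -2197/4 ≈ -549.25)
1/((306 - 1*413) + B) = 1/((306 - 1*413) - 2197/4) = 1/((306 - 413) - 2197/4) = 1/(-107 - 2197/4) = 1/(-2625/4) = -4/2625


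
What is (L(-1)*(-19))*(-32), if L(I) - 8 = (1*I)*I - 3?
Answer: 3648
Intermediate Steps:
L(I) = 5 + I² (L(I) = 8 + ((1*I)*I - 3) = 8 + (I*I - 3) = 8 + (I² - 3) = 8 + (-3 + I²) = 5 + I²)
(L(-1)*(-19))*(-32) = ((5 + (-1)²)*(-19))*(-32) = ((5 + 1)*(-19))*(-32) = (6*(-19))*(-32) = -114*(-32) = 3648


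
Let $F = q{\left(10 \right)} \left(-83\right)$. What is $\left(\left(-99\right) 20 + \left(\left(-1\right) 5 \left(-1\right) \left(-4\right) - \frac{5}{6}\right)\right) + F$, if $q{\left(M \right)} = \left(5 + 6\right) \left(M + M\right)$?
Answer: $- \frac{121565}{6} \approx -20261.0$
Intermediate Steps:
$q{\left(M \right)} = 22 M$ ($q{\left(M \right)} = 11 \cdot 2 M = 22 M$)
$F = -18260$ ($F = 22 \cdot 10 \left(-83\right) = 220 \left(-83\right) = -18260$)
$\left(\left(-99\right) 20 + \left(\left(-1\right) 5 \left(-1\right) \left(-4\right) - \frac{5}{6}\right)\right) + F = \left(\left(-99\right) 20 + \left(\left(-1\right) 5 \left(-1\right) \left(-4\right) - \frac{5}{6}\right)\right) - 18260 = \left(-1980 + \left(\left(-5\right) \left(-1\right) \left(-4\right) - \frac{5}{6}\right)\right) - 18260 = \left(-1980 + \left(5 \left(-4\right) - \frac{5}{6}\right)\right) - 18260 = \left(-1980 - \frac{125}{6}\right) - 18260 = - \frac{12005}{6} - 18260 = - \frac{121565}{6}$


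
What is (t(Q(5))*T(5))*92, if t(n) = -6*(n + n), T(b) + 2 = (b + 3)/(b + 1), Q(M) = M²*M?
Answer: 92000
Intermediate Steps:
Q(M) = M³
T(b) = -2 + (3 + b)/(1 + b) (T(b) = -2 + (b + 3)/(b + 1) = -2 + (3 + b)/(1 + b))
t(n) = -12*n
(t(Q(5))*T(5))*92 = ((-12*5³)*((1 - 1*5)/(1 + 5)))*92 = ((-12*125)*((1 - 5)/6))*92 = -250*(-4)*92 = -1500*(-⅔)*92 = 1000*92 = 92000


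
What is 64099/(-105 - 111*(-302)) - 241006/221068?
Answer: 3058270115/3693714678 ≈ 0.82797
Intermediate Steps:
64099/(-105 - 111*(-302)) - 241006/221068 = 64099/(-105 + 33522) - 241006*1/221068 = 64099/33417 - 120503/110534 = 3058270115/3693714678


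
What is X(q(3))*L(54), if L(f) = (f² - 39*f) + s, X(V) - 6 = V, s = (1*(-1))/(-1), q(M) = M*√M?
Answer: 4866 + 2433*√3 ≈ 9080.1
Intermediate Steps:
q(M) = M^(3/2)
s = 1 (s = -1*(-1) = 1)
X(V) = 6 + V
L(f) = 1 + f² - 39*f (L(f) = (f² - 39*f) + 1 = 1 + f² - 39*f)
X(q(3))*L(54) = (6 + 3^(3/2))*(1 + 54² - 39*54) = (6 + 3*√3)*(1 + 2916 - 2106) = (6 + 3*√3)*811 = 4866 + 2433*√3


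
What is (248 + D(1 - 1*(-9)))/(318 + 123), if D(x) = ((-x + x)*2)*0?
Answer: 248/441 ≈ 0.56236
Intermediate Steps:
D(x) = 0 (D(x) = (0*2)*0 = 0*0 = 0)
(248 + D(1 - 1*(-9)))/(318 + 123) = (248 + 0)/(318 + 123) = 248/441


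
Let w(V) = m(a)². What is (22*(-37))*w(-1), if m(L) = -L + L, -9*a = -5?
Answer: 0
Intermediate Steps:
a = 5/9 (a = -⅑*(-5) = 5/9 ≈ 0.55556)
m(L) = 0
w(V) = 0 (w(V) = 0² = 0)
(22*(-37))*w(-1) = (22*(-37))*0 = -814*0 = 0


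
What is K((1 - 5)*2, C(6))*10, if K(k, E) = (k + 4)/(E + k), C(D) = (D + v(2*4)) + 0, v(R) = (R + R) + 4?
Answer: -20/9 ≈ -2.2222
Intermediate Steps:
v(R) = 4 + 2*R (v(R) = 2*R + 4 = 4 + 2*R)
C(D) = 20 + D (C(D) = (D + (4 + 2*(2*4))) + 0 = (D + (4 + 2*8)) + 0 = (D + (4 + 16)) + 0 = (D + 20) + 0 = (20 + D) + 0 = 20 + D)
K(k, E) = (4 + k)/(E + k)
K((1 - 5)*2, C(6))*10 = ((4 + (1 - 5)*2)/((20 + 6) + (1 - 5)*2))*10 = ((4 - 4*2)/(26 - 4*2))*10 = ((4 - 8)/(26 - 8))*10 = (-4/18)*10 = ((1/18)*(-4))*10 = -2/9*10 = -20/9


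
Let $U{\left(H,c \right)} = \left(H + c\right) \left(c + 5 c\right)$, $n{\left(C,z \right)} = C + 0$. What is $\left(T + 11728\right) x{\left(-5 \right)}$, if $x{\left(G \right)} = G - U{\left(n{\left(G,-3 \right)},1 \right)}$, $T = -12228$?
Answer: $-9500$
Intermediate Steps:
$n{\left(C,z \right)} = C$
$U{\left(H,c \right)} = 6 c \left(H + c\right)$ ($U{\left(H,c \right)} = \left(H + c\right) 6 c = 6 c \left(H + c\right)$)
$x{\left(G \right)} = -6 - 5 G$ ($x{\left(G \right)} = G - 6 \cdot 1 \left(G + 1\right) = G - 6 \cdot 1 \left(1 + G\right) = G - \left(6 + 6 G\right) = -6 - 5 G$)
$\left(T + 11728\right) x{\left(-5 \right)} = \left(-12228 + 11728\right) \left(-6 - -25\right) = - 500 \left(-6 + 25\right) = \left(-500\right) 19 = -9500$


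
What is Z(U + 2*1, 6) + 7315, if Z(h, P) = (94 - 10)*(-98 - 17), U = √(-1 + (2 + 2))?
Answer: -2345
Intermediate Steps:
U = √3 (U = √(-1 + 4) = √3 ≈ 1.7320)
Z(h, P) = -9660 (Z(h, P) = 84*(-115) = -9660)
Z(U + 2*1, 6) + 7315 = -9660 + 7315 = -2345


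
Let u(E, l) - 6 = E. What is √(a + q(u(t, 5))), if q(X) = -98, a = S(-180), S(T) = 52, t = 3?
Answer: I*√46 ≈ 6.7823*I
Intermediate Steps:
u(E, l) = 6 + E
a = 52
√(a + q(u(t, 5))) = √(52 - 98) = √(-46) = I*√46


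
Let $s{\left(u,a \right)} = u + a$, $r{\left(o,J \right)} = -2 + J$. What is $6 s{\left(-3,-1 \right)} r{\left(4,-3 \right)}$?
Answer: $120$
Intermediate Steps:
$s{\left(u,a \right)} = a + u$
$6 s{\left(-3,-1 \right)} r{\left(4,-3 \right)} = 6 \left(-1 - 3\right) \left(-2 - 3\right) = 6 \left(-4\right) \left(-5\right) = \left(-24\right) \left(-5\right) = 120$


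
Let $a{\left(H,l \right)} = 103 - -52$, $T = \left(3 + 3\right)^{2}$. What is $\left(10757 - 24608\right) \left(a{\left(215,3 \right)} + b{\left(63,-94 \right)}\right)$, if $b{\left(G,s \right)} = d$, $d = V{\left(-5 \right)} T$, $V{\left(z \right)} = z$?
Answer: $346275$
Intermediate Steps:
$T = 36$ ($T = 6^{2} = 36$)
$d = -180$ ($d = \left(-5\right) 36 = -180$)
$b{\left(G,s \right)} = -180$
$a{\left(H,l \right)} = 155$ ($a{\left(H,l \right)} = 103 + 52 = 155$)
$\left(10757 - 24608\right) \left(a{\left(215,3 \right)} + b{\left(63,-94 \right)}\right) = \left(10757 - 24608\right) \left(155 - 180\right) = \left(-13851\right) \left(-25\right) = 346275$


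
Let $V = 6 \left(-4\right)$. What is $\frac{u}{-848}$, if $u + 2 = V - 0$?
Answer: $\frac{13}{424} \approx 0.03066$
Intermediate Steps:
$V = -24$
$u = -26$ ($u = -2 - 24 = -26$)
$\frac{u}{-848} = - \frac{26}{-848} = \left(-26\right) \left(- \frac{1}{848}\right) = \frac{13}{424}$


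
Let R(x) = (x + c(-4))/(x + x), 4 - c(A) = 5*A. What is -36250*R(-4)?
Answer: 90625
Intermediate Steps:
c(A) = 4 - 5*A
R(x) = (24 + x)/(2*x) (R(x) = (x + (4 - 5*(-4)))/(x + x) = (x + (4 + 20))/((2*x)) = (x + 24)*(1/(2*x)) = (24 + x)*(1/(2*x)) = (24 + x)/(2*x))
-36250*R(-4) = -18125*(24 - 4)/(-4) = -18125*(-1)*20/4 = -36250*(-5/2) = 90625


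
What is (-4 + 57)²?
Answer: 2809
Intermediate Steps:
(-4 + 57)² = 53² = 2809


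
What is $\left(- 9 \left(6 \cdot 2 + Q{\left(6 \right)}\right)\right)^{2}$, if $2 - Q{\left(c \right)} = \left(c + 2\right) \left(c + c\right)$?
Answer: $544644$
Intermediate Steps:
$Q{\left(c \right)} = 2 - 2 c \left(2 + c\right)$ ($Q{\left(c \right)} = 2 - \left(c + 2\right) \left(c + c\right) = 2 - \left(2 + c\right) 2 c = 2 - 2 c \left(2 + c\right)$)
$\left(- 9 \left(6 \cdot 2 + Q{\left(6 \right)}\right)\right)^{2} = \left(- 9 \left(6 \cdot 2 - \left(22 + 72\right)\right)\right)^{2} = \left(- 9 \left(12 - 94\right)\right)^{2} = \left(\left(-9\right) \left(-82\right)\right)^{2} = 738^{2} = 544644$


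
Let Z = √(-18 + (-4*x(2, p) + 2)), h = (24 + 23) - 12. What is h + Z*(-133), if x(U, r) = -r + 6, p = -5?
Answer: 35 - 266*I*√15 ≈ 35.0 - 1030.2*I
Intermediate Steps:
h = 35 (h = 47 - 12 = 35)
x(U, r) = 6 - r
Z = 2*I*√15 (Z = √(-18 + (-4*(6 - 1*(-5)) + 2)) = √(-18 + (-4*(6 + 5) + 2)) = √(-18 + (-4*11 + 2)) = √(-18 + (-44 + 2)) = √(-18 - 42) = √(-60) = 2*I*√15 ≈ 7.746*I)
h + Z*(-133) = 35 + (2*I*√15)*(-133) = 35 - 266*I*√15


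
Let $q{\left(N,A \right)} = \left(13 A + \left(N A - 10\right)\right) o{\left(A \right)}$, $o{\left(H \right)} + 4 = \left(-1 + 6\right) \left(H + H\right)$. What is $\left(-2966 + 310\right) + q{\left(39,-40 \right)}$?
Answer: $841704$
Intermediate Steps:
$o{\left(H \right)} = -4 + 10 H$ ($o{\left(H \right)} = -4 + \left(-1 + 6\right) \left(H + H\right) = -4 + 5 \cdot 2 H = -4 + 10 H$)
$q{\left(N,A \right)} = \left(-4 + 10 A\right) \left(-10 + 13 A + A N\right)$ ($q{\left(N,A \right)} = \left(13 A + \left(N A - 10\right)\right) \left(-4 + 10 A\right) = \left(13 A + \left(A N - 10\right)\right) \left(-4 + 10 A\right) = \left(13 A + \left(-10 + A N\right)\right) \left(-4 + 10 A\right) = \left(-10 + 13 A + A N\right) \left(-4 + 10 A\right) = \left(-4 + 10 A\right) \left(-10 + 13 A + A N\right)$)
$\left(-2966 + 310\right) + q{\left(39,-40 \right)} = \left(-2966 + 310\right) + 2 \left(-2 + 5 \left(-40\right)\right) \left(-10 + 13 \left(-40\right) - 1560\right) = -2656 + 2 \left(-2 - 200\right) \left(-10 - 520 - 1560\right) = -2656 + 2 \left(-202\right) \left(-2090\right) = -2656 + 844360 = 841704$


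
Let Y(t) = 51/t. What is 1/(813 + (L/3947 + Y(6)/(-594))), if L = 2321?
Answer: 4689036/3814876517 ≈ 0.0012291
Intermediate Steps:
1/(813 + (L/3947 + Y(6)/(-594))) = 1/(813 + (2321/3947 + (51/6)/(-594))) = 1/(813 + (2321*(1/3947) + (51*(⅙))*(-1/594))) = 1/(813 + (2321/3947 + (17/2)*(-1/594))) = 1/(813 + (2321/3947 - 17/1188)) = 1/(813 + 2690249/4689036) = 1/(3814876517/4689036) = 4689036/3814876517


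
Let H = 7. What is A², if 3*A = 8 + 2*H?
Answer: 484/9 ≈ 53.778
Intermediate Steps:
A = 22/3 (A = (8 + 2*7)/3 = (8 + 14)/3 = (⅓)*22 = 22/3 ≈ 7.3333)
A² = (22/3)² = 484/9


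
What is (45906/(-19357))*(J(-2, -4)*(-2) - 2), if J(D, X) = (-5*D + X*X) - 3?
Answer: 2203488/19357 ≈ 113.83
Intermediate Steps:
J(D, X) = -3 + X**2 - 5*D (J(D, X) = (-5*D + X**2) - 3 = (X**2 - 5*D) - 3 = -3 + X**2 - 5*D)
(45906/(-19357))*(J(-2, -4)*(-2) - 2) = (45906/(-19357))*((-3 + (-4)**2 - 5*(-2))*(-2) - 2) = (45906*(-1/19357))*((-3 + 16 + 10)*(-2) - 2) = -45906*(23*(-2) - 2)/19357 = -45906*(-46 - 2)/19357 = -45906/19357*(-48) = 2203488/19357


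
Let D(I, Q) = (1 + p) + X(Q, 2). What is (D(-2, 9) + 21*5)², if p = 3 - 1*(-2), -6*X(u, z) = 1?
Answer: 442225/36 ≈ 12284.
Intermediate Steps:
X(u, z) = -⅙ (X(u, z) = -⅙*1 = -⅙)
p = 5 (p = 3 + 2 = 5)
D(I, Q) = 35/6 (D(I, Q) = (1 + 5) - ⅙ = 6 - ⅙ = 35/6)
(D(-2, 9) + 21*5)² = (35/6 + 21*5)² = (35/6 + 105)² = (665/6)² = 442225/36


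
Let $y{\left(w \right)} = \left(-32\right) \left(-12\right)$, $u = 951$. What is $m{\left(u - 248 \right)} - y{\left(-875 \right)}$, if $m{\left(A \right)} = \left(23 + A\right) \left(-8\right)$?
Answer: $-6192$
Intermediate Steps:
$m{\left(A \right)} = -184 - 8 A$
$y{\left(w \right)} = 384$
$m{\left(u - 248 \right)} - y{\left(-875 \right)} = \left(-184 - 8 \left(951 - 248\right)\right) - 384 = \left(-184 - 5624\right) - 384 = -5808 - 384 = -6192$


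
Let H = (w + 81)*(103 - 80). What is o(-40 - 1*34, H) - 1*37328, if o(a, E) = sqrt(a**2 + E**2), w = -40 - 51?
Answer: -37328 + 2*sqrt(14594) ≈ -37086.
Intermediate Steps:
w = -91
H = -230 (H = (-91 + 81)*(103 - 80) = -10*23 = -230)
o(a, E) = sqrt(E**2 + a**2)
o(-40 - 1*34, H) - 1*37328 = sqrt((-230)**2 + (-40 - 1*34)**2) - 1*37328 = sqrt(52900 + (-40 - 34)**2) - 37328 = sqrt(52900 + (-74)**2) - 37328 = sqrt(52900 + 5476) - 37328 = sqrt(58376) - 37328 = 2*sqrt(14594) - 37328 = -37328 + 2*sqrt(14594)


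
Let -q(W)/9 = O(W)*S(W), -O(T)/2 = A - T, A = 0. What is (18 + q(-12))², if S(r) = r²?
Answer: 968578884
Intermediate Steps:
O(T) = 2*T (O(T) = -2*(0 - T) = -(-2)*T = 2*T)
q(W) = -18*W³ (q(W) = -9*2*W*W² = -18*W³)
(18 + q(-12))² = (18 - 18*(-12)³)² = (18 - 18*(-1728))² = (18 + 31104)² = 31122² = 968578884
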